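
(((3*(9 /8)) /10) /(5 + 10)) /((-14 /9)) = -81 /5600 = -0.01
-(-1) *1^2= 1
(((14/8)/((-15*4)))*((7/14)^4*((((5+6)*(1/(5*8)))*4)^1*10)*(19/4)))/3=-1463/46080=-0.03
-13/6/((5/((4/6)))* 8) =-13/360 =-0.04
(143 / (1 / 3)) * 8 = 3432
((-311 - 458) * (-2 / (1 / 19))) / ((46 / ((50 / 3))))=730550 / 69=10587.68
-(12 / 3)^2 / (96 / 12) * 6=-12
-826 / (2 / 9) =-3717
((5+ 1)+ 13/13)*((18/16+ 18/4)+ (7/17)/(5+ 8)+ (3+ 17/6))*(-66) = -4692611/884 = -5308.38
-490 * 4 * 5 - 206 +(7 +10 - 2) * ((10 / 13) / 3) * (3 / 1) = -129928 / 13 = -9994.46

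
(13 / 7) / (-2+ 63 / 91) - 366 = -43723 / 119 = -367.42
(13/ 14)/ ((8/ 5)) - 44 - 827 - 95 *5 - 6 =-151359/ 112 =-1351.42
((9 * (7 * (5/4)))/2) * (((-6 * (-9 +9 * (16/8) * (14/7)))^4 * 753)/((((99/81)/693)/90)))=1042080260753945700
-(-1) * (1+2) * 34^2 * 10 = 34680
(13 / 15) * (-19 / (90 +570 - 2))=-247 / 9870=-0.03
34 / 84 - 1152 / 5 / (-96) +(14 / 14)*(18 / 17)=13793 / 3570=3.86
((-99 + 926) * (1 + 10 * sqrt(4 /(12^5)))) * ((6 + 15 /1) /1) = 28945 * sqrt(3) /72 + 17367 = 18063.31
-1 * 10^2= -100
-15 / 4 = -3.75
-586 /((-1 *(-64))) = -293 /32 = -9.16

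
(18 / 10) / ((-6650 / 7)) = -9 / 4750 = -0.00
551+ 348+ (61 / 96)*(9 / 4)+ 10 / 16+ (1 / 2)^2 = 901.30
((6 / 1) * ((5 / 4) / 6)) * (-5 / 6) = -25 / 24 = -1.04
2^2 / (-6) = -2 / 3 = -0.67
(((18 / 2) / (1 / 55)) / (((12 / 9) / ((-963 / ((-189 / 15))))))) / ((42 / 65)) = 43912.31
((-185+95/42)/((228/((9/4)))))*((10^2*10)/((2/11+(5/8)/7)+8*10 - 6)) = -21106250/869269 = -24.28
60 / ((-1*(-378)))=0.16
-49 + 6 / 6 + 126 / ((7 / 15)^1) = 222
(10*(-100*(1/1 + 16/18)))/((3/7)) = -119000/27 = -4407.41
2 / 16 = 1 / 8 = 0.12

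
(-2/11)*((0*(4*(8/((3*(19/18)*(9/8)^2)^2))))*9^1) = 0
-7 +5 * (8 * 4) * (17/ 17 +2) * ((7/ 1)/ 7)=473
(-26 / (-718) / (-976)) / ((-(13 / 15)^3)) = 3375 / 59214896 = 0.00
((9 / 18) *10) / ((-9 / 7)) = -35 / 9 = -3.89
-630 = -630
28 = 28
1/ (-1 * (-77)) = 1/ 77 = 0.01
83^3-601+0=571186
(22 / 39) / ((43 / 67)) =1474 / 1677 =0.88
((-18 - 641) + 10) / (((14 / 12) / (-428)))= 1666632 / 7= 238090.29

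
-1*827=-827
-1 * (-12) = 12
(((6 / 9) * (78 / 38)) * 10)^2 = 67600 / 361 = 187.26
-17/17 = -1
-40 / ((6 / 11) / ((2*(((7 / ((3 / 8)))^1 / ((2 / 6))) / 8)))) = -3080 / 3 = -1026.67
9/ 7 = 1.29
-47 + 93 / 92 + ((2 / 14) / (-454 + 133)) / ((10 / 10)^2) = -9507149 / 206724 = -45.99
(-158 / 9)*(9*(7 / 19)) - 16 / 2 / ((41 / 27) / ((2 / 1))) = -68.75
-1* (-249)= 249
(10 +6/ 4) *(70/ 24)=33.54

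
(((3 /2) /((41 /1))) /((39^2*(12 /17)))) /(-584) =-17 /291350592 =-0.00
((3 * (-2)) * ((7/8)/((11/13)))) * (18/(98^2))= -351/30184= -0.01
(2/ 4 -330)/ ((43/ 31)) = -20429/ 86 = -237.55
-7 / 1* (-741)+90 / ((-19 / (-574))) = 150213 / 19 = 7905.95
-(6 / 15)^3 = -8 / 125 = -0.06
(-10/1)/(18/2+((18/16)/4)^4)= -2097152/1888749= -1.11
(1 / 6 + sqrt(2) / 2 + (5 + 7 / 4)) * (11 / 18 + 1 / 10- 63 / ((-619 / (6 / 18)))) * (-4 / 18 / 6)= -1722499 / 9025020- 20753 * sqrt(2) / 1504170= -0.21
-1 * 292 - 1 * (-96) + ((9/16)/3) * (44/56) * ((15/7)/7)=-2150801/10976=-195.95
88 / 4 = 22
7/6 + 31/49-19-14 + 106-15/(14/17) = 8318/147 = 56.59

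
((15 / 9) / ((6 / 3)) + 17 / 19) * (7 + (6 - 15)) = -197 / 57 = -3.46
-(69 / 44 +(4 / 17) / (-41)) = -47917 / 30668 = -1.56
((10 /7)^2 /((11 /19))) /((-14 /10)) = -9500 /3773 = -2.52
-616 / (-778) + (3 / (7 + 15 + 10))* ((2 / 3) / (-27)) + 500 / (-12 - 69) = -2713999 / 504144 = -5.38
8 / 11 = 0.73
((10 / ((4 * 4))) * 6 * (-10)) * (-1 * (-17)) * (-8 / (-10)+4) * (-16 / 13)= 48960 / 13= 3766.15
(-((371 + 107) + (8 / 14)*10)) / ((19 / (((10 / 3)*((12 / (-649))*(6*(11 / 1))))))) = 812640 / 7847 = 103.56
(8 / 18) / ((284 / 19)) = 19 / 639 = 0.03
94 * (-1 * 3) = -282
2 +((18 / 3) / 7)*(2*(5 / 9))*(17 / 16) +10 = 1093 / 84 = 13.01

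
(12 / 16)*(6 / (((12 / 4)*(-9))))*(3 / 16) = -1 / 32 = -0.03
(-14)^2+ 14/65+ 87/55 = 28285/143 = 197.80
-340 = -340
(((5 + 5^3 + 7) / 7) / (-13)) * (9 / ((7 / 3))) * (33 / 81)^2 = -0.96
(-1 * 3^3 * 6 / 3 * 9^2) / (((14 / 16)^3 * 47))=-2239488 / 16121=-138.92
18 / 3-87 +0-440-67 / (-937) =-488110 / 937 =-520.93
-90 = -90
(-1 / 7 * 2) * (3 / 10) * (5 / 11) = -3 / 77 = -0.04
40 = 40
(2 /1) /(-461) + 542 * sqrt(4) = 499722 /461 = 1084.00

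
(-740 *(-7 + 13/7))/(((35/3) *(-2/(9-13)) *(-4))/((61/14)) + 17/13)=-63376560/67403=-940.26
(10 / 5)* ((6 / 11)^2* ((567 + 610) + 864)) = 146952 / 121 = 1214.48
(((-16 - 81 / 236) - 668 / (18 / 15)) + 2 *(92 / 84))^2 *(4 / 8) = 8003133498361 / 49123872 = 162917.40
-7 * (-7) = 49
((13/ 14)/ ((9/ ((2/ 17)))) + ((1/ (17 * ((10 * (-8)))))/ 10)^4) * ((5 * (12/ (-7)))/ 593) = -26160742400000063/ 149106874183680000000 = -0.00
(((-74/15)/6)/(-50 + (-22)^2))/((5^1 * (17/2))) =-37/830025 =-0.00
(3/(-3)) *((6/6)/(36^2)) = -1/1296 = -0.00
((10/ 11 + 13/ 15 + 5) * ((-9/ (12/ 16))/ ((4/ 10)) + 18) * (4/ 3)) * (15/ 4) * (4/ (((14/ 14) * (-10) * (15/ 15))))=8944/ 55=162.62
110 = 110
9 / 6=3 / 2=1.50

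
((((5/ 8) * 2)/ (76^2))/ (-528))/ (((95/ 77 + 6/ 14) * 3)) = -35/ 425852928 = -0.00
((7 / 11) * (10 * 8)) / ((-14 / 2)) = -80 / 11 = -7.27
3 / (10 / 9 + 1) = 27 / 19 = 1.42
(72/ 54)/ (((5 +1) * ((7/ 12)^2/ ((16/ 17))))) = 512/ 833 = 0.61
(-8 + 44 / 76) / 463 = -141 / 8797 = -0.02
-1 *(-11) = 11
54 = 54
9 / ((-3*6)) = -1 / 2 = -0.50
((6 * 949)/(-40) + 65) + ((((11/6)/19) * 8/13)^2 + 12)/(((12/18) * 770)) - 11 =-88.33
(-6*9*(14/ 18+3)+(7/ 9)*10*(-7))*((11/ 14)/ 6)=-33.84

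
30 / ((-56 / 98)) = -105 / 2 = -52.50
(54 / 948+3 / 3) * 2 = 167 / 79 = 2.11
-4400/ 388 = -1100/ 97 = -11.34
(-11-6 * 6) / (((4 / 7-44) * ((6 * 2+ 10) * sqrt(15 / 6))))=329 * sqrt(10) / 33440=0.03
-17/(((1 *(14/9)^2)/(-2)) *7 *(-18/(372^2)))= -5293188/343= -15432.03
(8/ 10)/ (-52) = -1/ 65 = -0.02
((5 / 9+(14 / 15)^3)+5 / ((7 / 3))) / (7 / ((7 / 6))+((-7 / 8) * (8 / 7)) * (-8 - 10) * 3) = 41479 / 708750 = 0.06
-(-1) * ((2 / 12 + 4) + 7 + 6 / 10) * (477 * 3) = 168381 / 10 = 16838.10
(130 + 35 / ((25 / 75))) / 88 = 235 / 88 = 2.67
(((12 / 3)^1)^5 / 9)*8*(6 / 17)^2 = 32768 / 289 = 113.38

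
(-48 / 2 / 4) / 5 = -1.20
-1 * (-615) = 615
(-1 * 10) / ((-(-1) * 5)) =-2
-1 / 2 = -0.50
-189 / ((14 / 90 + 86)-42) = -4.28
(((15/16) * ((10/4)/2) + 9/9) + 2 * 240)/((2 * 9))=30859/1152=26.79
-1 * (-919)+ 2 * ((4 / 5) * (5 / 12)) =2759 / 3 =919.67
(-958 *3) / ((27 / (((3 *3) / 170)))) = -479 / 85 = -5.64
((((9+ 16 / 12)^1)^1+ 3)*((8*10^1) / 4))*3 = 800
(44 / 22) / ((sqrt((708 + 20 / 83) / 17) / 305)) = 305 * sqrt(5184014) / 7348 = 94.51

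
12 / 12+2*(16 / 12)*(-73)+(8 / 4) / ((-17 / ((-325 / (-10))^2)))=-32429 / 102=-317.93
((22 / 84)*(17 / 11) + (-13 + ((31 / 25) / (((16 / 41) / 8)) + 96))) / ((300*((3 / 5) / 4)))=2.42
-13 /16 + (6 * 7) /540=-529 /720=-0.73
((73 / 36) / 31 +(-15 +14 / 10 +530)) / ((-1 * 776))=-2881877 / 4330080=-0.67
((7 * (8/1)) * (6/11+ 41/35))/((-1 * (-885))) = 5288/48675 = 0.11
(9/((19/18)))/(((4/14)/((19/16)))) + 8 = 695/16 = 43.44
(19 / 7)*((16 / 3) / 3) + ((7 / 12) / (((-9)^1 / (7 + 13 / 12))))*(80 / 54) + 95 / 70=82766 / 15309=5.41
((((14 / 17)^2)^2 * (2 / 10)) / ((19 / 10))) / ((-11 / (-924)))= 6453888 / 1586899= 4.07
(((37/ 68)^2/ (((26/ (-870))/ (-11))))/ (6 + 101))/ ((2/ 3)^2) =58955985/ 25727936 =2.29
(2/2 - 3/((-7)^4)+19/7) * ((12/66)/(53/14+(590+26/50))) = 891500/784810411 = 0.00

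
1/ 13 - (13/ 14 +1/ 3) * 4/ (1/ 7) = -1375/ 39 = -35.26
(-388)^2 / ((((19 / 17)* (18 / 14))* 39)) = 2686.27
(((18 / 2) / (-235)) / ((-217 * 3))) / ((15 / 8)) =8 / 254975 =0.00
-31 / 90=-0.34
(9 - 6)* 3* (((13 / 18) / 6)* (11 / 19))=143 / 228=0.63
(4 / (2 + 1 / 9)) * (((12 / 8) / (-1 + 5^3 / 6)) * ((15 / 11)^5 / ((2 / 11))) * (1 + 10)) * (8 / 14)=492075000 / 21065737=23.36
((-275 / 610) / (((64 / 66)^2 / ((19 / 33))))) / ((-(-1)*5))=-6897 / 124928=-0.06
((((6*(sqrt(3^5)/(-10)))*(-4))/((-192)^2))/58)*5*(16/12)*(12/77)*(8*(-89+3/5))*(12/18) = -221*sqrt(3)/44660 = -0.01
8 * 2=16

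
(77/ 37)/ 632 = 77/ 23384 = 0.00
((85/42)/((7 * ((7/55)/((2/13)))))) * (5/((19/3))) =23375/84721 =0.28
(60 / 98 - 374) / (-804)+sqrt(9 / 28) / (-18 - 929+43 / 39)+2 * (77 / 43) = 1713428 / 423507 - 117 * sqrt(7) / 516460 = 4.05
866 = 866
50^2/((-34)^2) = 2.16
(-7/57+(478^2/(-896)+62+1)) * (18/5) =-7359243/10640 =-691.66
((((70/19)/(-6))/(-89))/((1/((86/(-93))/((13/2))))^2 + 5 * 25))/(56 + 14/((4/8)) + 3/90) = 0.00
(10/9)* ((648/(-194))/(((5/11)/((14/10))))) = -5544/485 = -11.43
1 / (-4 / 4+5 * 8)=1 / 39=0.03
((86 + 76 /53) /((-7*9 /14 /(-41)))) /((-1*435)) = -379988 /207495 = -1.83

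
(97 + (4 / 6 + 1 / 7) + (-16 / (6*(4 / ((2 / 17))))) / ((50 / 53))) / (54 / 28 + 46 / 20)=72684 / 3145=23.11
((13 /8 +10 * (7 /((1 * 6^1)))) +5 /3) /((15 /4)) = 359 /90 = 3.99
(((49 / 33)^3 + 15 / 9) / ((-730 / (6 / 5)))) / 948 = -44386 / 5181216975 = -0.00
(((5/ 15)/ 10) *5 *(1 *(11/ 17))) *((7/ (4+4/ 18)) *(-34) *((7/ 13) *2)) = -1617/ 247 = -6.55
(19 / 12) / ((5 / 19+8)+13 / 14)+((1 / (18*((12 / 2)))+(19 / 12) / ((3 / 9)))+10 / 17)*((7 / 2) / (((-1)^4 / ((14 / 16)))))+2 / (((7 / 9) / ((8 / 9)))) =1578252149 / 83795040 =18.83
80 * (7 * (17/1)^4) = 46771760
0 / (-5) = 0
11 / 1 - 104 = -93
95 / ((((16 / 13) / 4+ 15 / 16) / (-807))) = -61568.80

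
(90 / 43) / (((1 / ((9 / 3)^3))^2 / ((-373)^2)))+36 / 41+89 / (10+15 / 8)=35554549524866 / 167485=212284977.91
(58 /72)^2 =841 /1296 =0.65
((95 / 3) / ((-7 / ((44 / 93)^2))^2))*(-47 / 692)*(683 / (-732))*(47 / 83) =33576138537040 / 28895114131058259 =0.00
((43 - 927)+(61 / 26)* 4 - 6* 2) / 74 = -5763 / 481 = -11.98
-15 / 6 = -5 / 2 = -2.50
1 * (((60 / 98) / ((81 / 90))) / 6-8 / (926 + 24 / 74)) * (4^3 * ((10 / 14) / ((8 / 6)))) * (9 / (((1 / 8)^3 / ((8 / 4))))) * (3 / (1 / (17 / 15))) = 661433253888 / 5877991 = 112527.10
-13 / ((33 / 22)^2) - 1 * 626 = -5686 / 9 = -631.78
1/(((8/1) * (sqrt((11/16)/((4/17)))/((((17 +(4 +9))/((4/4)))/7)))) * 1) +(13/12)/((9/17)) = 30 * sqrt(187)/1309 +221/108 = 2.36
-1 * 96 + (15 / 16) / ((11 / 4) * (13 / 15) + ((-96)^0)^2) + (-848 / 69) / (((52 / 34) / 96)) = -210533045 / 242788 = -867.15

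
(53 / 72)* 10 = 265 / 36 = 7.36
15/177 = 5/59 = 0.08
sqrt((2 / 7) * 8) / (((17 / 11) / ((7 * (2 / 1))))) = 88 * sqrt(7) / 17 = 13.70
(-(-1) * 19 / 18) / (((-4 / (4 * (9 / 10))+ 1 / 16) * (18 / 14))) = -1064 / 1359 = -0.78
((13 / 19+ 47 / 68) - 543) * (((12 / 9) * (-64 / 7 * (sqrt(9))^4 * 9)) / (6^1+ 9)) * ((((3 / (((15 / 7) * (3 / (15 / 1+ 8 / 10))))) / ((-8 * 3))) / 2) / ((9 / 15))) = -663390492 / 8075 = -82153.62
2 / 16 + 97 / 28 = 3.59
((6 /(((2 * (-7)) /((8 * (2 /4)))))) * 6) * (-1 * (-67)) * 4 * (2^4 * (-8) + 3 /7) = 17231328 /49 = 351659.76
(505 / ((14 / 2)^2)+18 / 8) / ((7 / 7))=2461 / 196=12.56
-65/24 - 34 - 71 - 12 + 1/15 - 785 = -108557/120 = -904.64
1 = 1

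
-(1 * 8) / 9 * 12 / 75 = -32 / 225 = -0.14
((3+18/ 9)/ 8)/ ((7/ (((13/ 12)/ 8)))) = 65/ 5376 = 0.01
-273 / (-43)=273 / 43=6.35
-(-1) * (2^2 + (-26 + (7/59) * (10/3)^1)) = -3824/177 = -21.60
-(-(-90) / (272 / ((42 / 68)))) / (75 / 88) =-0.24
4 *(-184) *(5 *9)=-33120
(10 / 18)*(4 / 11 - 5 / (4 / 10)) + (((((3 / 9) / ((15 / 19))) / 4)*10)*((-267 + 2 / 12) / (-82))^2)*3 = 427990529 / 15976224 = 26.79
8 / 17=0.47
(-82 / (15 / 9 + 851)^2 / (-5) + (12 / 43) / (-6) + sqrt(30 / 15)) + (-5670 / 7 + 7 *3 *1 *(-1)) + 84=-525481188563 / 703411630 + sqrt(2)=-745.63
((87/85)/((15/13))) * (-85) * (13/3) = -4901/15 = -326.73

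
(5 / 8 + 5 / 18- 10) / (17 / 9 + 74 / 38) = -12445 / 5248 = -2.37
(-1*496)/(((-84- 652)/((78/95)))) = 0.55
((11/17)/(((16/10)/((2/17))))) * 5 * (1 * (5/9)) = 1375/10404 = 0.13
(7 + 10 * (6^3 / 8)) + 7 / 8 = 2223 / 8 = 277.88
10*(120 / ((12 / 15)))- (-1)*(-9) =1491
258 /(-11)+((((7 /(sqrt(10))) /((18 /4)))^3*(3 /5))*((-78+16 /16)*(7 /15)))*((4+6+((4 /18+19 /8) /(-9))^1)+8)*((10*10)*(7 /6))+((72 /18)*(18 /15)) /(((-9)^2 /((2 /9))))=-14852833303*sqrt(10) /8857350-313294 /13365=-5326.24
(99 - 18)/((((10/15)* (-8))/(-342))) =5194.12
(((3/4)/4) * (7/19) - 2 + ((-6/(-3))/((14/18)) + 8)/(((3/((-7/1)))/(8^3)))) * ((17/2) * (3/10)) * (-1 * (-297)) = -58163030937/6080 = -9566287.98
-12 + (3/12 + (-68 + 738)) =2633/4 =658.25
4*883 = 3532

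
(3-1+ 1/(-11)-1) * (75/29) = 750/319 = 2.35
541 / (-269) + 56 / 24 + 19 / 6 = 1877 / 538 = 3.49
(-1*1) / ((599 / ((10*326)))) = -3260 / 599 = -5.44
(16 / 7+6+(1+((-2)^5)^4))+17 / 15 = 110101574 / 105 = 1048586.42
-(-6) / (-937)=-6 / 937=-0.01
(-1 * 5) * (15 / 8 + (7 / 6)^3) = -935 / 54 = -17.31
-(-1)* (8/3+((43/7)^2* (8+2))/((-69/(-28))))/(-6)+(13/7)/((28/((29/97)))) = -102108745/3935484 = -25.95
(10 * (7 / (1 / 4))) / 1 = 280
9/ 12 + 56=227/ 4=56.75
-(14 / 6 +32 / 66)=-31 / 11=-2.82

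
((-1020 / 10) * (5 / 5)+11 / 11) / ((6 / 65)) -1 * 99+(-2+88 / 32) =-14309 / 12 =-1192.42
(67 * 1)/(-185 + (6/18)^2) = -603/1664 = -0.36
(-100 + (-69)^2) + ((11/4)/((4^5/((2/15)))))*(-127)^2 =143363339/30720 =4666.78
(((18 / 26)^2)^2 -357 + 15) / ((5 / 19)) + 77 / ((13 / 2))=-183773029 / 142805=-1286.88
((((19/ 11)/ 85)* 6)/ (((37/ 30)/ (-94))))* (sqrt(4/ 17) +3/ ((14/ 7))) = -96444/ 6919 - 128592* sqrt(17)/ 117623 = -18.45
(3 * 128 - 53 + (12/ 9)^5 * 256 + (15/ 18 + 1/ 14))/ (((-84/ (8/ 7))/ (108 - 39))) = -110380588/ 83349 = -1324.32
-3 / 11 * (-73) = 219 / 11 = 19.91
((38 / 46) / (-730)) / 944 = -19 / 15849760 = -0.00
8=8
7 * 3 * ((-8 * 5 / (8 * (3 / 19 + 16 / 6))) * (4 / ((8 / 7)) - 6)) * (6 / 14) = 12825 / 322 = 39.83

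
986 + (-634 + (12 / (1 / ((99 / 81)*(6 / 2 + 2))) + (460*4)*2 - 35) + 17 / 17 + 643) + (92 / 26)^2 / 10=11954009 / 2535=4715.59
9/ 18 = 1/ 2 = 0.50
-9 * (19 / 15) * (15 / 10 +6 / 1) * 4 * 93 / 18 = -1767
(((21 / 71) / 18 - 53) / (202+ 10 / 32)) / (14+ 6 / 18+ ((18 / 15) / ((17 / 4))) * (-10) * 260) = 3069656 / 8436719343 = 0.00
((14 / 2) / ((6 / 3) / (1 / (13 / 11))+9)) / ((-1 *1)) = -77 / 125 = -0.62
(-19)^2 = 361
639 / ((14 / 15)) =9585 / 14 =684.64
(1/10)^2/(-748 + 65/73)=-73/5453900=-0.00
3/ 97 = 0.03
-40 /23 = -1.74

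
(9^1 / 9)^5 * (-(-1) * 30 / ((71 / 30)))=900 / 71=12.68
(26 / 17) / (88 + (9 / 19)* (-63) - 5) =247 / 8585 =0.03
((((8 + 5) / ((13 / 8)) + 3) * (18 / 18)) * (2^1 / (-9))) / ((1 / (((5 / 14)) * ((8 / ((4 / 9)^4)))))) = -40095 / 224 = -179.00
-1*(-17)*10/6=85/3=28.33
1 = 1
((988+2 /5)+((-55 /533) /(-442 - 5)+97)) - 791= 350705747 /1191255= 294.40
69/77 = 0.90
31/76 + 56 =4287/76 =56.41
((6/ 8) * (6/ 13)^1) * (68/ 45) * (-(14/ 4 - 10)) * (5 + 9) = 238/ 5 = 47.60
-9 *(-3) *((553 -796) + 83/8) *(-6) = 150741/4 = 37685.25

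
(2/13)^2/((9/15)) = 20/507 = 0.04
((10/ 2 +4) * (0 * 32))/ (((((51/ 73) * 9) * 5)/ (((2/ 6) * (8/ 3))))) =0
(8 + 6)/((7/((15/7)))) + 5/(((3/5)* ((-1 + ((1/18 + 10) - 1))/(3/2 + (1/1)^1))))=1395/203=6.87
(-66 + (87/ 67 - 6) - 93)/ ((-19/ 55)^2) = -33178200/ 24187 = -1371.74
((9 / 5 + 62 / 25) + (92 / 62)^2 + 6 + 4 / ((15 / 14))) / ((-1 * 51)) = -1168711 / 3675825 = -0.32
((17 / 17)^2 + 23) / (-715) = -24 / 715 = -0.03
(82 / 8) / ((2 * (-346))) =-41 / 2768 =-0.01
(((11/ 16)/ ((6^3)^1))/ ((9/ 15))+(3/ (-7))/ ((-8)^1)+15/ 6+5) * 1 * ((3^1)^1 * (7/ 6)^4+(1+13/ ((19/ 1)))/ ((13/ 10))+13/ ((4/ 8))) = 1923142683463/ 7744149504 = 248.33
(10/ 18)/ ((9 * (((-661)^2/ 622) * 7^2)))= 3110/ 1734139449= 0.00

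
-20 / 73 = -0.27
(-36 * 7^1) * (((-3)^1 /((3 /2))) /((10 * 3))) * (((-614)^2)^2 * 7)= 83570078601408 /5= 16714015720281.60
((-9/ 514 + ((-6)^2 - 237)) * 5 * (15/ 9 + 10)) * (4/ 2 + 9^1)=-128986.24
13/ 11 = 1.18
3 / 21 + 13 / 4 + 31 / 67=7233 / 1876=3.86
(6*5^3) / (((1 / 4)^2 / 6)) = 72000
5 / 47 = 0.11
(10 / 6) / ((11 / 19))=95 / 33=2.88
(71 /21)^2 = 5041 /441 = 11.43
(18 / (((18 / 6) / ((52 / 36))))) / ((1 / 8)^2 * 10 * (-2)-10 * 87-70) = -416 / 45135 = -0.01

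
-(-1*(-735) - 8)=-727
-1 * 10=-10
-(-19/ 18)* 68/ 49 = 646/ 441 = 1.46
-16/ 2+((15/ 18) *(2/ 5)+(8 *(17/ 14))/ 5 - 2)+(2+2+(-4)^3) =-7111/ 105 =-67.72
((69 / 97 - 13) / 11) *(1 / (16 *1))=-149 / 2134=-0.07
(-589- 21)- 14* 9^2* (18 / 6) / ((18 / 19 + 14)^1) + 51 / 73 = -8675305 / 10366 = -836.90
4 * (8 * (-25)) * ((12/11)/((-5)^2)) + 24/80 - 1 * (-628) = 65273/110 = 593.39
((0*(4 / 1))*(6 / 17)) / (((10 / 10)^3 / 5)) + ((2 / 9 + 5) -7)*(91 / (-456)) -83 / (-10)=44399 / 5130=8.65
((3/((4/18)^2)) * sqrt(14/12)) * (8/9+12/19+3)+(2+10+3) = 15+6957 * sqrt(42)/152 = 311.62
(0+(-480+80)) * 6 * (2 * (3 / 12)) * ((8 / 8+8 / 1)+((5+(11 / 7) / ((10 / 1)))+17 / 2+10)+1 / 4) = -276420 / 7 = -39488.57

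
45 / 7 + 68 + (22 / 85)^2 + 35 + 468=29206838 / 50575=577.50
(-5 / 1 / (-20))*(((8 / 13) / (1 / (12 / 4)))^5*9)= 17915904 / 371293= 48.25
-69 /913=-0.08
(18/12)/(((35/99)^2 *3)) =4.00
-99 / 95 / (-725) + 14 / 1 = 964349 / 68875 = 14.00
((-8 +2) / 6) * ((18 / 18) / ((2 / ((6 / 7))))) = -3 / 7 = -0.43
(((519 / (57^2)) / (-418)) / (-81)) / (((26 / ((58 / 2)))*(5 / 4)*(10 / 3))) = 5017 / 3972389850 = 0.00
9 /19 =0.47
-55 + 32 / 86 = -2349 / 43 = -54.63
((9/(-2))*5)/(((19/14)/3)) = -945/19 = -49.74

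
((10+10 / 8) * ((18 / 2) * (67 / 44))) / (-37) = -27135 / 6512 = -4.17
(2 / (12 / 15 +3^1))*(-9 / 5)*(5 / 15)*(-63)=378 / 19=19.89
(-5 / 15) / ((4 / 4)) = -1 / 3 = -0.33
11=11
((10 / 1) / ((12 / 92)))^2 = 52900 / 9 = 5877.78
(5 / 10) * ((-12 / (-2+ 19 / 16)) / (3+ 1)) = 24 / 13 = 1.85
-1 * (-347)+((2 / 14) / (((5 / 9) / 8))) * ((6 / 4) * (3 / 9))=12181 / 35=348.03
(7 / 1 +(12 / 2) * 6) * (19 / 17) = 817 / 17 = 48.06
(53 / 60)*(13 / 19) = 0.60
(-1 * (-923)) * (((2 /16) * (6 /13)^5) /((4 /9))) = 155277 /28561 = 5.44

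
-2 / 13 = -0.15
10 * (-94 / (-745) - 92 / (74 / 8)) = -541364 / 5513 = -98.20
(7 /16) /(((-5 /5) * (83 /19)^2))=-2527 /110224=-0.02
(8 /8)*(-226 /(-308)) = 113 /154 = 0.73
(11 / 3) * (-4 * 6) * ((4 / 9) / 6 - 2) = 4576 / 27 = 169.48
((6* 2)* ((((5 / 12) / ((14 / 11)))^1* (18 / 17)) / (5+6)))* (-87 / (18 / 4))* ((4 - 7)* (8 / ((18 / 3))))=3480 / 119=29.24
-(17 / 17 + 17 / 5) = -22 / 5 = -4.40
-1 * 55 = -55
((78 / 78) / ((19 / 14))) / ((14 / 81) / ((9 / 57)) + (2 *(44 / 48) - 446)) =-6804 / 4091327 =-0.00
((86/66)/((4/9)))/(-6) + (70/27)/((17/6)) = 5741/13464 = 0.43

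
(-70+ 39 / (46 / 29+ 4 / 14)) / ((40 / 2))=-18683 / 7600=-2.46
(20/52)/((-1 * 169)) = -5/2197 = -0.00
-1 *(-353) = 353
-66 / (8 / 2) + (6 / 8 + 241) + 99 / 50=22723 / 100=227.23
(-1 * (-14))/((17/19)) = 266/17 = 15.65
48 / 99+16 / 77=160 / 231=0.69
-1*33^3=-35937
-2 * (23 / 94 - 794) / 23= 74613 / 1081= 69.02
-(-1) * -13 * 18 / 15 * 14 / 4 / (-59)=0.93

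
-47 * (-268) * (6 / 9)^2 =50384 / 9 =5598.22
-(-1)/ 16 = 1/ 16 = 0.06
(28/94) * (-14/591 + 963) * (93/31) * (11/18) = 43822163/83331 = 525.88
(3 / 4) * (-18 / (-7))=27 / 14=1.93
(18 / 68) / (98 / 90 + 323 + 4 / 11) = 4455 / 5460536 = 0.00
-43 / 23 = -1.87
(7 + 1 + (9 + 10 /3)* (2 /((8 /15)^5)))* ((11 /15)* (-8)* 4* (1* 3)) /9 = -104463667 /23040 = -4534.01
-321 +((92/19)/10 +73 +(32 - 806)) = -97044/95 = -1021.52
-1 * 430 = -430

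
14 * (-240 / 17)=-3360 / 17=-197.65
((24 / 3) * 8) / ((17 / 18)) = 1152 / 17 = 67.76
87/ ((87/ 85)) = 85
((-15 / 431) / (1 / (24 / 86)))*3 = -540 / 18533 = -0.03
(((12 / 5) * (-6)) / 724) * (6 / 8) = -27 / 1810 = -0.01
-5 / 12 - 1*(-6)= 67 / 12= 5.58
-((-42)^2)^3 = -5489031744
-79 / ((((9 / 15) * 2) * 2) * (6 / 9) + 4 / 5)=-395 / 12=-32.92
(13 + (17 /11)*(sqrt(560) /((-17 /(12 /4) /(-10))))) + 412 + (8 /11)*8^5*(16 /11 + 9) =120*sqrt(35) /11 + 30197985 /121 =249634.66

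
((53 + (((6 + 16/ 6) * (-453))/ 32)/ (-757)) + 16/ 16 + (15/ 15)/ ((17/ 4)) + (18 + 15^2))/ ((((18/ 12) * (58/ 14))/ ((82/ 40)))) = 98.11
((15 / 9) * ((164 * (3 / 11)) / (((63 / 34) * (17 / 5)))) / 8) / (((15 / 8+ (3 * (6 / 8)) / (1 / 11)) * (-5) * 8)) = -205 / 147609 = -0.00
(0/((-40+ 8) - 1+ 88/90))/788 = 0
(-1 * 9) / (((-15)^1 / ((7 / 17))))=21 / 85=0.25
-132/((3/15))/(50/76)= -5016/5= -1003.20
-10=-10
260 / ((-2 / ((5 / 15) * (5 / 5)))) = -130 / 3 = -43.33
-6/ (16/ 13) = -39/ 8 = -4.88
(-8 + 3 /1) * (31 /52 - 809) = 210185 /52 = 4042.02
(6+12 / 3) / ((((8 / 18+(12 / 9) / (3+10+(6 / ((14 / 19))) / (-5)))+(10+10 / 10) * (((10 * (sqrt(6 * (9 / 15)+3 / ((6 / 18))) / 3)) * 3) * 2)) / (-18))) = 81078570 / 489042792251 - 19053625140 * sqrt(35) / 489042792251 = -0.23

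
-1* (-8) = 8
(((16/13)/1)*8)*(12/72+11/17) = 8.01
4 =4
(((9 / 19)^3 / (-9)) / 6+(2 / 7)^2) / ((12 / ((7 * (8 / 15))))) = 53549 / 2160585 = 0.02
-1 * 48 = -48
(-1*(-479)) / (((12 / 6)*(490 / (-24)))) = -2874 / 245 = -11.73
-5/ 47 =-0.11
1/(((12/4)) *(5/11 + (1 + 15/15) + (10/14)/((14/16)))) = 539/5289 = 0.10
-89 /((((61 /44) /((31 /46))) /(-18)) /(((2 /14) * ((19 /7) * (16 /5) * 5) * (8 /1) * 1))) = 2657115648 /68747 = 38650.64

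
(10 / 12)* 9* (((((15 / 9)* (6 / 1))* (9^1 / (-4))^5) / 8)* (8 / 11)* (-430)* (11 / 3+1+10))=317388375 / 128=2479596.68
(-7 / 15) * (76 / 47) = -532 / 705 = -0.75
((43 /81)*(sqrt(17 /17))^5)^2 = 1849 /6561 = 0.28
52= 52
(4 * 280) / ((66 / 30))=5600 / 11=509.09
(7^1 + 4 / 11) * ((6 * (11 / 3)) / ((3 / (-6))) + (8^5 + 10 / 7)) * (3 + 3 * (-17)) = -890655264 / 77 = -11566951.48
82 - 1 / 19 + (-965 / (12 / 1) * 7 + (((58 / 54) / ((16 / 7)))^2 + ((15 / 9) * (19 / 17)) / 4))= -28951231957 / 60279552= -480.28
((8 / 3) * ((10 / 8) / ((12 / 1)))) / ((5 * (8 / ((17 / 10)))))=17 / 1440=0.01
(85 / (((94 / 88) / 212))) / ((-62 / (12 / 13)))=-4757280 / 18941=-251.16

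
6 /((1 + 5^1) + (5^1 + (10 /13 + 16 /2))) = 78 /257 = 0.30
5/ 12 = 0.42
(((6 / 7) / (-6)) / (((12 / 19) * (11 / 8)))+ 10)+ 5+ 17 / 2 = 10781 / 462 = 23.34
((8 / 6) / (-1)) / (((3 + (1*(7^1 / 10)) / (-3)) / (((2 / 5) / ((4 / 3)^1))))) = -12 / 83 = -0.14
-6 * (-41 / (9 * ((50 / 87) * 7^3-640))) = -1189 / 19265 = -0.06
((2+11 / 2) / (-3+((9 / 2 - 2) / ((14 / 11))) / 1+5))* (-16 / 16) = -70 / 37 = -1.89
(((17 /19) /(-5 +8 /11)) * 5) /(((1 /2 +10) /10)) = -18700 /18753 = -1.00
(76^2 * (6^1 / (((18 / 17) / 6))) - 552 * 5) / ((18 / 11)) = 1064932 / 9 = 118325.78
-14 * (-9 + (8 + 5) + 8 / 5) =-392 / 5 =-78.40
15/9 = 5/3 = 1.67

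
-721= -721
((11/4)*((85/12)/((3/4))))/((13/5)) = 4675/468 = 9.99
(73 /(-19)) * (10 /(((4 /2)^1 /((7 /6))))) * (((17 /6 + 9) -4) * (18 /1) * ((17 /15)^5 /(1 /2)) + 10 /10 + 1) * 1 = -34230052444 /2885625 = -11862.27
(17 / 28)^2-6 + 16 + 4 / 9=76297 / 7056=10.81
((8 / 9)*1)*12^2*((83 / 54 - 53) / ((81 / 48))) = -2845696 / 729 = -3903.56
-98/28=-7/2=-3.50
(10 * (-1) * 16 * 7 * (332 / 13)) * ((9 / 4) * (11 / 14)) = -657360 / 13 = -50566.15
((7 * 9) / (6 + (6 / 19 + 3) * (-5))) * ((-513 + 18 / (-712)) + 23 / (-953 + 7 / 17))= 196691224471 / 64376548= 3055.32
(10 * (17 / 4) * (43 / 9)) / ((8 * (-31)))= -3655 / 4464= -0.82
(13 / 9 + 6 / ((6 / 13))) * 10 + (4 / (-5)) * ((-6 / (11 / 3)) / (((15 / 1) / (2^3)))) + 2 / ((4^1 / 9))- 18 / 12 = 366653 / 2475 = 148.14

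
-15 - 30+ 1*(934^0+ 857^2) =734405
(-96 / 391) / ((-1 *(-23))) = -96 / 8993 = -0.01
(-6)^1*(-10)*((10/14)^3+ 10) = 213300/343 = 621.87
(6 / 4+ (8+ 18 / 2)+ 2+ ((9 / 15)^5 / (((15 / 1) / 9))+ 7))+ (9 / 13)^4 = 24791282563 / 892531250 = 27.78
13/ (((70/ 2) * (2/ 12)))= 78/ 35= 2.23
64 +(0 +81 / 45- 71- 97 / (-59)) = -1049 / 295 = -3.56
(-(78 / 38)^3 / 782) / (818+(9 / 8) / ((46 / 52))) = -118638 / 8788717919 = -0.00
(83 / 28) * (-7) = -83 / 4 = -20.75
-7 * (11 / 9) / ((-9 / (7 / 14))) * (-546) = -7007 / 27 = -259.52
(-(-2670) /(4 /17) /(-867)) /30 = -89 /204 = -0.44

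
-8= -8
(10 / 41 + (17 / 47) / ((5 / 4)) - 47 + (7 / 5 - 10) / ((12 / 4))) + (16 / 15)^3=-312952958 / 6503625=-48.12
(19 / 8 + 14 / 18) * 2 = 227 / 36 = 6.31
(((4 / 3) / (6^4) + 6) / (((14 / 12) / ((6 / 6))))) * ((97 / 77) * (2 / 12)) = 565801 / 523908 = 1.08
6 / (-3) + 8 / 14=-10 / 7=-1.43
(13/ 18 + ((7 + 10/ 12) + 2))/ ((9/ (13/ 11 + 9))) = 10640/ 891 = 11.94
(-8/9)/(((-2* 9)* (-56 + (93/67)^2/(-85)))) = -0.00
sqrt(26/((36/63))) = sqrt(182)/2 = 6.75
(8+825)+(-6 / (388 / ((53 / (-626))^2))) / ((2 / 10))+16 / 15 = 834.07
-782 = -782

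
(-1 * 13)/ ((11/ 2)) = -26/ 11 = -2.36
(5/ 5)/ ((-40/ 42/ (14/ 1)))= -14.70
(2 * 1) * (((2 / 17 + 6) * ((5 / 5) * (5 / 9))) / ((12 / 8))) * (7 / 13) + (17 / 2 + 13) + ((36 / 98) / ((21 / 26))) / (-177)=444700813 / 18577566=23.94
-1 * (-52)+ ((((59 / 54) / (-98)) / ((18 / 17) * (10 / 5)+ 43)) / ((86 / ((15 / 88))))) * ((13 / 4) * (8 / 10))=694197487 / 13349952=52.00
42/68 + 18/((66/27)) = 2985/374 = 7.98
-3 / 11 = -0.27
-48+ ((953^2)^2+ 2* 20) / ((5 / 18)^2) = 267249322420404 / 25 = 10689972896816.16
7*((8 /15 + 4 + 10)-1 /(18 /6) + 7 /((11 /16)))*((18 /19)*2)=337932 /1045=323.38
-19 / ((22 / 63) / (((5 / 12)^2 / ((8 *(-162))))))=3325 / 456192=0.01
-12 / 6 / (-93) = 2 / 93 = 0.02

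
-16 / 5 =-3.20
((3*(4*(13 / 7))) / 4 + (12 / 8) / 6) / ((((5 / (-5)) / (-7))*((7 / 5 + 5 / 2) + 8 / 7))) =5705 / 706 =8.08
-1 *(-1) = 1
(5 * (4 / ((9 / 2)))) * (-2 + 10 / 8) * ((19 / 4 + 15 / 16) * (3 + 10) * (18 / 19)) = -17745 / 76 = -233.49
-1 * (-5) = 5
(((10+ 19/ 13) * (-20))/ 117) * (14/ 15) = -8344/ 4563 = -1.83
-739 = -739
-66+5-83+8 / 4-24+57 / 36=-164.42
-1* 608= -608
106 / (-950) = -53 / 475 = -0.11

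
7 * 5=35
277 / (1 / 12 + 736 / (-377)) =-1253148 / 8455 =-148.21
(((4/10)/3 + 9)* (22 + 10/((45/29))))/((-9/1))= -28.87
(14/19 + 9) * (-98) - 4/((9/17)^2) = -1490494/1539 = -968.48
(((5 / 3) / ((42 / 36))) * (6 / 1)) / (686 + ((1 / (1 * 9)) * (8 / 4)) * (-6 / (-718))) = 16155 / 1292942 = 0.01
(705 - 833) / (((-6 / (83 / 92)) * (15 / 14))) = 18592 / 1035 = 17.96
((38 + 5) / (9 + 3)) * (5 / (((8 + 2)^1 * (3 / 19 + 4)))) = 0.43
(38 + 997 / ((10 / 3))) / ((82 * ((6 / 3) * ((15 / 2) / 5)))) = 3371 / 2460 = 1.37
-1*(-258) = 258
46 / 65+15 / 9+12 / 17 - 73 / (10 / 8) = -55.32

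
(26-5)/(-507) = -7/169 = -0.04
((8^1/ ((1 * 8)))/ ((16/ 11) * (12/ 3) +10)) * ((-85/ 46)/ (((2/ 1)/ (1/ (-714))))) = 55/ 672336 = 0.00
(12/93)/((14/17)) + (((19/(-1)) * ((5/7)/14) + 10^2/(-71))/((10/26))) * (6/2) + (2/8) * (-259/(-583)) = -4597338419/251503868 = -18.28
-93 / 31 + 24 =21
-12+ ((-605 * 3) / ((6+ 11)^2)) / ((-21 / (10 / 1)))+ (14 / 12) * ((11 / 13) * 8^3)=39166562 / 78897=496.43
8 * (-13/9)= -104/9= -11.56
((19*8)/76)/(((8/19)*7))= 19/28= 0.68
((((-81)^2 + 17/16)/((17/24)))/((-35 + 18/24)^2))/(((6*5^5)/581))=244003732/997103125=0.24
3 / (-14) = -3 / 14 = -0.21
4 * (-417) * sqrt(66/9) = -556 * sqrt(66) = -4516.97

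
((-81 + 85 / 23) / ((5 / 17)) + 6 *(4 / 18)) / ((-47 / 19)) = 1714142 / 16215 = 105.71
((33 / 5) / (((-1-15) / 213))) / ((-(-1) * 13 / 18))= -63261 / 520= -121.66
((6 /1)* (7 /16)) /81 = 7 /216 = 0.03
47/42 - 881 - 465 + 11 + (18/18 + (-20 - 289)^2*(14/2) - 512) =27993929/42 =666522.12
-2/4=-1/2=-0.50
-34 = -34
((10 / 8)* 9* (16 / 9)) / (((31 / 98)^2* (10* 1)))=19208 / 961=19.99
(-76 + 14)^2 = 3844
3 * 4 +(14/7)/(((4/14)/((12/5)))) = 144/5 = 28.80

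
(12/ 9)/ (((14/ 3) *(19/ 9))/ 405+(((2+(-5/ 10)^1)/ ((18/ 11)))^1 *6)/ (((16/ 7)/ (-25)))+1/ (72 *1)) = -466560/ 21036503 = -0.02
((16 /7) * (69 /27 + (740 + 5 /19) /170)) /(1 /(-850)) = -16070000 /1197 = -13425.23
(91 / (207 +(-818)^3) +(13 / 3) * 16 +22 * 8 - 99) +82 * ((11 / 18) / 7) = 407139152309 / 2652509475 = 153.49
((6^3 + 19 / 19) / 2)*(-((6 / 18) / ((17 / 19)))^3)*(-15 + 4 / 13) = 284284973 / 3448926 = 82.43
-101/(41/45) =-4545/41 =-110.85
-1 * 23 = -23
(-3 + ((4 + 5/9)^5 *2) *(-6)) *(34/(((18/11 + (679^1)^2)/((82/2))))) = -7107061401902/99821724327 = -71.20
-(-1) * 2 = 2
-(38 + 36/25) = -986/25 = -39.44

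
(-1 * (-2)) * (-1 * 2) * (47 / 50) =-94 / 25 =-3.76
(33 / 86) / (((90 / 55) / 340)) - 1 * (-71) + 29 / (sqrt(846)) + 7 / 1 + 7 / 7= 29 * sqrt(94) / 282 + 20476 / 129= 159.73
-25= -25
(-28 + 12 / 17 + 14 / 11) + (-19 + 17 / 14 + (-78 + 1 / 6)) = -477682 / 3927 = -121.64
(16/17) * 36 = 576/17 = 33.88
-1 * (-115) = 115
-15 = -15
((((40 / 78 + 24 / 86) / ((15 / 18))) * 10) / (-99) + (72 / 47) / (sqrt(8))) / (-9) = 5312 / 498069 - 2 * sqrt(2) / 47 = -0.05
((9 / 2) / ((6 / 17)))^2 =2601 / 16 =162.56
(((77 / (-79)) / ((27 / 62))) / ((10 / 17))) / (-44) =3689 / 42660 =0.09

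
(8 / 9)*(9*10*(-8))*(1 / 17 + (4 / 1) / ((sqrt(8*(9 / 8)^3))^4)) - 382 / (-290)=-73439534273 / 1310002065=-56.06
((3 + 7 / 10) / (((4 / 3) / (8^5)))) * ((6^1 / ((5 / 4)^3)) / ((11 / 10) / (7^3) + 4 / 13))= 518991642624 / 577625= 898492.35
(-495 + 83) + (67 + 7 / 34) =-11723 / 34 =-344.79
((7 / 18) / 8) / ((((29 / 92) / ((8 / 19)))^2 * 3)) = 236992 / 8197227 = 0.03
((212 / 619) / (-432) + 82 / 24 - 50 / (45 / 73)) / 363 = -2597041 / 12133638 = -0.21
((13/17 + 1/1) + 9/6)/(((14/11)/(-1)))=-1221/476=-2.57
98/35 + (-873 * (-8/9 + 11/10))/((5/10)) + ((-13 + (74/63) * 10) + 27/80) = -1848251/5040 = -366.72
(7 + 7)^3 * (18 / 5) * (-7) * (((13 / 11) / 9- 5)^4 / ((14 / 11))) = -148105866038144 / 4851495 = -30527881.83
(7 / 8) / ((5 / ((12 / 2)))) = 21 / 20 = 1.05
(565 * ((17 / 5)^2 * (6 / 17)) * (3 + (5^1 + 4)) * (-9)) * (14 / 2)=-8713656 / 5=-1742731.20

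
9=9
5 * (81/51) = 135/17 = 7.94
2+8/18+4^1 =58/9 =6.44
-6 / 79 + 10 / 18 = 341 / 711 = 0.48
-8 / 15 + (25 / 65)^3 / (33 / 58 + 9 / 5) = -1281218 / 2515565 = -0.51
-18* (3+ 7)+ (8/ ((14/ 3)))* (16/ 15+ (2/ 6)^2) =-18688/ 105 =-177.98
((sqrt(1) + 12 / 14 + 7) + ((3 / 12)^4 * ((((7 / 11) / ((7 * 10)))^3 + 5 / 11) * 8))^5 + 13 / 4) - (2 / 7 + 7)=4.82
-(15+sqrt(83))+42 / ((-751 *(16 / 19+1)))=-56439 / 3755 - sqrt(83)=-24.14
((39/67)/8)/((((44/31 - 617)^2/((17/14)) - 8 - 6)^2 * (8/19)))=197771098629/111444459353204365115392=0.00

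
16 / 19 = 0.84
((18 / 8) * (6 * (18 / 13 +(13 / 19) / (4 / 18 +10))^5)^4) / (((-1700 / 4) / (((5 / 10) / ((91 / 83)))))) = -5625943681560886242226468591699182270077815989748484774653206133728245653852246501922607421875 / 1042691732752206403528643298906383159059522845069027334709504293107644112168711103851790336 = -5395.60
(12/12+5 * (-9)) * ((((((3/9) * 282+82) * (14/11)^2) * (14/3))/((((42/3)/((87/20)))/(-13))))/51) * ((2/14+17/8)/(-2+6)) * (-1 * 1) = -670306/255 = -2628.65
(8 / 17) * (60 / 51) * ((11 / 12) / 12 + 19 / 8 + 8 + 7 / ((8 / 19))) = 38990 / 2601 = 14.99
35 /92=0.38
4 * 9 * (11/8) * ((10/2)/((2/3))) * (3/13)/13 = 4455/676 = 6.59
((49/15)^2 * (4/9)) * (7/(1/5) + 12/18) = 1027628/6075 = 169.16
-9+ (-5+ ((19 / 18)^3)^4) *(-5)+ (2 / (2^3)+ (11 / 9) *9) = 20457080548532491 / 1156831381426176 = 17.68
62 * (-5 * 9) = -2790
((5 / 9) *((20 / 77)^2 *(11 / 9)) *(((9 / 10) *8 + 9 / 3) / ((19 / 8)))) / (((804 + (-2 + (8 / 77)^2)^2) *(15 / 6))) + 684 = 249152158026956 / 364257489105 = 684.00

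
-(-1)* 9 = 9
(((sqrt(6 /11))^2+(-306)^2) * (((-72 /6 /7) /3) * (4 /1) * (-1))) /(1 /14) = 32960064 /11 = 2996369.45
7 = 7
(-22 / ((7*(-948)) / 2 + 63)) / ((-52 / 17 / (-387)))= 24123 / 28210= 0.86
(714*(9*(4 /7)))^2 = 13483584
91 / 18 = 5.06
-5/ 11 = -0.45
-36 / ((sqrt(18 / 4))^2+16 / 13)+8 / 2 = -340 / 149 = -2.28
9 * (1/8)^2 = 9/64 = 0.14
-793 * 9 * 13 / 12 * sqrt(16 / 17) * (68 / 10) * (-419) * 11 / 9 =95028362 * sqrt(17) / 15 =26120798.26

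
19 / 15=1.27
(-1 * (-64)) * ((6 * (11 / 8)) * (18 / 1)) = 9504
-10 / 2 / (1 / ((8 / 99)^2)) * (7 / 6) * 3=-0.11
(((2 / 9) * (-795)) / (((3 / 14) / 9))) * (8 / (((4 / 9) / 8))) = -1068480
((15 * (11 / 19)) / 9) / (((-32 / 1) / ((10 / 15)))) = -55 / 2736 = -0.02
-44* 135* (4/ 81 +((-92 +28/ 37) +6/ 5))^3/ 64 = 3372186514710416029/ 49850149950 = 67646466.82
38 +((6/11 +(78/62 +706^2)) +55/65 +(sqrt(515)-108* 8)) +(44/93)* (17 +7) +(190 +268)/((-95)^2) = sqrt(515) +19908856118614/40007825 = 497646.75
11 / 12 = 0.92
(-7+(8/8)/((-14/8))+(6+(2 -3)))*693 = -1782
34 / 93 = 0.37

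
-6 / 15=-2 / 5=-0.40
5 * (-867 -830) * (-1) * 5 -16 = 42409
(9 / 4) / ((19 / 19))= 9 / 4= 2.25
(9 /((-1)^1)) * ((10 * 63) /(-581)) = 810 /83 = 9.76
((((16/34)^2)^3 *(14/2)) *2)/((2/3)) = 5505024/24137569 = 0.23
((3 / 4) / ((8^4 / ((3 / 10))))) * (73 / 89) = 657 / 14581760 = 0.00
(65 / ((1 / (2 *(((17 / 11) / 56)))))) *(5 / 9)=5525 / 2772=1.99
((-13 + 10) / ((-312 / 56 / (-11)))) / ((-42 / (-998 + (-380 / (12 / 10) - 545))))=-61369 / 234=-262.26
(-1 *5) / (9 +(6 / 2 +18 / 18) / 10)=-25 / 47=-0.53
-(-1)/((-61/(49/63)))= -7/549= -0.01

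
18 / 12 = 3 / 2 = 1.50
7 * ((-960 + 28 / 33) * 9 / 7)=-94956 / 11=-8632.36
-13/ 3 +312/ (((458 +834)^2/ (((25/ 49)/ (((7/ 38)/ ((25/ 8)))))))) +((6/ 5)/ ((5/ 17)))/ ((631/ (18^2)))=-1594941033149/ 713060161800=-2.24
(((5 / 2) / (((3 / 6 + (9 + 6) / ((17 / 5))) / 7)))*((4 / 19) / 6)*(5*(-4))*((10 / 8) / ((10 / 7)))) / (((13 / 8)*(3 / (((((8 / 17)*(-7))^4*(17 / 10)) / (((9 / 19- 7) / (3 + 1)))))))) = 9637806080 / 175049901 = 55.06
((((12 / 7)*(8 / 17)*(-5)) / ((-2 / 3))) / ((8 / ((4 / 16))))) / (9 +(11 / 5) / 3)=675 / 34748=0.02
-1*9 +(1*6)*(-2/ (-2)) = -3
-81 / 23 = -3.52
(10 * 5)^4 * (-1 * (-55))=343750000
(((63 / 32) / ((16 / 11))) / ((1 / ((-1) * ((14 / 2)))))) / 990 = -49 / 5120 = -0.01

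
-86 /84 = -43 /42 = -1.02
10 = 10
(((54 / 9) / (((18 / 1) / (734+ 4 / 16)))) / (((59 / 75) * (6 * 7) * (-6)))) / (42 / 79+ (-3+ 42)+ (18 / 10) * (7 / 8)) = -9667625 / 321884766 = -0.03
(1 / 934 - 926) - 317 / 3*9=-1753117 / 934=-1877.00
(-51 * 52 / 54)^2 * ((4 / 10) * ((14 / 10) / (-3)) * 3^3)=-2735096 / 225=-12155.98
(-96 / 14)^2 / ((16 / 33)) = 4752 / 49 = 96.98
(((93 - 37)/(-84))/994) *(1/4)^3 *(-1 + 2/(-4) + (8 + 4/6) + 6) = -79/572544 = -0.00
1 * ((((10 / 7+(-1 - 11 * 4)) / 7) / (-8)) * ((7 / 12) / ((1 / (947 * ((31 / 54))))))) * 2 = 493.49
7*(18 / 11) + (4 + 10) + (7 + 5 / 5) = 33.45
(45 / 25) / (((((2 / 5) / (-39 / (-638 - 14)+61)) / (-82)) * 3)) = -4896753 / 652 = -7510.36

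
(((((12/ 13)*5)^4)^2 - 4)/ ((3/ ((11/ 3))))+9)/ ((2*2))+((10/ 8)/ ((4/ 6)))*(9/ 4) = 14781853369119431/ 234930447648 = 62920.13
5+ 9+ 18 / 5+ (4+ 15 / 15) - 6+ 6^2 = 52.60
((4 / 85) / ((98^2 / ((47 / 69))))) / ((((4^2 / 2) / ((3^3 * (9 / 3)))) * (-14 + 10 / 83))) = -0.00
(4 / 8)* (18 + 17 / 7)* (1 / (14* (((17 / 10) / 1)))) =715 / 1666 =0.43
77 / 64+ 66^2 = 278861 / 64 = 4357.20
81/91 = 0.89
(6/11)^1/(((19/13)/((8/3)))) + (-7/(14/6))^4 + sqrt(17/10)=sqrt(170)/10 + 17137/209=83.30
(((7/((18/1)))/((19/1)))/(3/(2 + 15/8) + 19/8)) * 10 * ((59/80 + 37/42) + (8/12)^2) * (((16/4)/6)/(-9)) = -322307/32452893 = -0.01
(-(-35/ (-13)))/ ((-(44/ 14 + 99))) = 49/ 1859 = 0.03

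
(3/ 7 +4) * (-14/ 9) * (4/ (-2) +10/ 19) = 1736/ 171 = 10.15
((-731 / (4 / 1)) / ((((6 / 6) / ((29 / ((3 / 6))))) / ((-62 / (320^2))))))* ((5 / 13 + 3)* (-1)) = -7228859 / 332800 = -21.72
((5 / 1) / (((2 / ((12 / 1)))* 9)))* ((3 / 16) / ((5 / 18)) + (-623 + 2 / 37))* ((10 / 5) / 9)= -102329 / 222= -460.94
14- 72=-58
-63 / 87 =-21 / 29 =-0.72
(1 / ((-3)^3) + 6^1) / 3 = 161 / 81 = 1.99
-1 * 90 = -90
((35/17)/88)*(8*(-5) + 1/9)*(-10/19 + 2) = -1.38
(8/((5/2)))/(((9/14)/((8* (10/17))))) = 3584/153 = 23.42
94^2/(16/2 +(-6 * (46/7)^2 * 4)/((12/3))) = -35.19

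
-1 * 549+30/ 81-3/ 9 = -14822/ 27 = -548.96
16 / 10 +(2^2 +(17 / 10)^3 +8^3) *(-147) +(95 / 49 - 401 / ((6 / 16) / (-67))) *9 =27844389061 / 49000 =568252.84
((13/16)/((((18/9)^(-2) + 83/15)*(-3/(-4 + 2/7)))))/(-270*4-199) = -845/6213382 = -0.00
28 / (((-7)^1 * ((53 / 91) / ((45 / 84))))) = -195 / 53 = -3.68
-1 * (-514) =514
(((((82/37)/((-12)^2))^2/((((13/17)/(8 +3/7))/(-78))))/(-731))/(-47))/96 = -99179/1606396603392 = -0.00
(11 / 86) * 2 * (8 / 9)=88 / 387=0.23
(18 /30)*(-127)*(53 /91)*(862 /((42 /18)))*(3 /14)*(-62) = 4856376114 /22295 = 217823.55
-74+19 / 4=-69.25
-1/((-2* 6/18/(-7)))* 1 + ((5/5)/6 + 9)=-4/3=-1.33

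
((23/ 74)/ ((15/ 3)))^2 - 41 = -5612371/ 136900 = -41.00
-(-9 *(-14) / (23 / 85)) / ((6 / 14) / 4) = -99960 / 23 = -4346.09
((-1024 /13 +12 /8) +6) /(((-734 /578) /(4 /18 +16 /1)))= 39092741 /42939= 910.43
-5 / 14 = -0.36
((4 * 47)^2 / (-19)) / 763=-35344 / 14497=-2.44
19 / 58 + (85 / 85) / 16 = 0.39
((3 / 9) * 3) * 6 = 6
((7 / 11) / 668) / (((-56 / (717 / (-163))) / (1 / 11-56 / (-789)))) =0.00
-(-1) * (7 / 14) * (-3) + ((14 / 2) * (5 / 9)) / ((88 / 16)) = -157 / 198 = -0.79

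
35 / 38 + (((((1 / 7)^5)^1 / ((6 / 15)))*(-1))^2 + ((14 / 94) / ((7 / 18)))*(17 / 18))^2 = 56363342755893352064051 / 53583379340433172703536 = 1.05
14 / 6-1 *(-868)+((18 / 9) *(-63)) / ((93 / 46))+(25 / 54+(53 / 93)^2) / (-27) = 1132093691 / 1401138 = 807.98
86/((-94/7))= -6.40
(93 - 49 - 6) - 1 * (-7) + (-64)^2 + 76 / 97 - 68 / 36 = 3614128 / 873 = 4139.89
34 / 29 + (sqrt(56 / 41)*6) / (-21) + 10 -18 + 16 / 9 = -1318 / 261 -4*sqrt(574) / 287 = -5.38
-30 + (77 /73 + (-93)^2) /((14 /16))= 5036302 /511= 9855.78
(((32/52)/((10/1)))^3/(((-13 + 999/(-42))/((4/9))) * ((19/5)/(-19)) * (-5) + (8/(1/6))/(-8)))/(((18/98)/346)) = -60763136/12286447875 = -0.00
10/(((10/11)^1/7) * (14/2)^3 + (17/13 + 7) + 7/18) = 5148/27409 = 0.19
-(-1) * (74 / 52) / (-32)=-37 / 832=-0.04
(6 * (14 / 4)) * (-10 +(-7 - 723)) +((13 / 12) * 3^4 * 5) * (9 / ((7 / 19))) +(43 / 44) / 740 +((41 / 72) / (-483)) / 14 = -597180980461 / 123846030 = -4821.96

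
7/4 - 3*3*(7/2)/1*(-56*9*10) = 635047/4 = 158761.75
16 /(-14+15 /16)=-256 /209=-1.22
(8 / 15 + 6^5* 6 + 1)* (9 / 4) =2099589 / 20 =104979.45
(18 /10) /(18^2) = 1 /180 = 0.01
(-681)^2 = 463761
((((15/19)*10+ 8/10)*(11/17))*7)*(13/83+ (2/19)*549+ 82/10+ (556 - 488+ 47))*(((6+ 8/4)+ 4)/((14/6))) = 467203319352/12734275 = 36688.65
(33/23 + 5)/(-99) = -148/2277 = -0.06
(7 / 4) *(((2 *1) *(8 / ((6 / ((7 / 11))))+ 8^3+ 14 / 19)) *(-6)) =-2254126 / 209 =-10785.29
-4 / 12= -1 / 3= -0.33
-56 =-56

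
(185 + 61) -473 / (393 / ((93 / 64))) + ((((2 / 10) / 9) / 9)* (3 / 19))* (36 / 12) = 1750878239 / 7168320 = 244.25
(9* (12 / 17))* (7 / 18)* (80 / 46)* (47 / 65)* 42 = 663264 / 5083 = 130.49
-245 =-245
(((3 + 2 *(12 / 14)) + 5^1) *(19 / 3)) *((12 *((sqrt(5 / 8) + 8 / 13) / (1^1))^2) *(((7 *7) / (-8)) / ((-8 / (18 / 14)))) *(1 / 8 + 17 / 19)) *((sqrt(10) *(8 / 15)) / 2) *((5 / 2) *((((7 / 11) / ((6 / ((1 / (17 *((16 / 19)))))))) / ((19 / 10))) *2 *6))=81375 / 1144 + 22085175 *sqrt(10) / 951808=144.51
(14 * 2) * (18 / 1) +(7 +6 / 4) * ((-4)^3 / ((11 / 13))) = -1528 / 11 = -138.91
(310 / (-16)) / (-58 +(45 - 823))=155 / 6688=0.02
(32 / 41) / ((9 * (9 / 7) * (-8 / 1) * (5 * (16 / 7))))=-49 / 66420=-0.00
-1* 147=-147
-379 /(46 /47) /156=-17813 /7176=-2.48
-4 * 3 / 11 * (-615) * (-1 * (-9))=66420 / 11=6038.18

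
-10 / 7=-1.43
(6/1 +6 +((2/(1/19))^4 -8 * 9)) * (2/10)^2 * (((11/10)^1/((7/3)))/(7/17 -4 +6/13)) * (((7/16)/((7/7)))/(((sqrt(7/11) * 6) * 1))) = -1149.44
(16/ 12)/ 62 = 2/ 93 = 0.02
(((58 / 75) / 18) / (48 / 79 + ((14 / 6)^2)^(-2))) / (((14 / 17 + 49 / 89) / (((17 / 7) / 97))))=2887413739 / 2365556685525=0.00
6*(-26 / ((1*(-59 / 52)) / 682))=93769.22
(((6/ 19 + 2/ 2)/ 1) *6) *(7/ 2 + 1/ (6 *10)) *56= 29540/ 19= 1554.74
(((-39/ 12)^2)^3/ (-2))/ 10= -4826809/ 81920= -58.92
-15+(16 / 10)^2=-311 / 25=-12.44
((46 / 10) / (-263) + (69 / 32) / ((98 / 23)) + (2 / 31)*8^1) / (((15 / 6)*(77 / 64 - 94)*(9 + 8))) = -256879054 / 1008360390275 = -0.00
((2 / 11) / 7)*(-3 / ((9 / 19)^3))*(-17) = 233206 / 18711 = 12.46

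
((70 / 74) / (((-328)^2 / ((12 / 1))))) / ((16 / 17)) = 1785 / 15922432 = 0.00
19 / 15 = 1.27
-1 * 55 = -55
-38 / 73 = -0.52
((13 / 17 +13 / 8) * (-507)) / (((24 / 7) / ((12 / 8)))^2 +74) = -2691325 / 175984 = -15.29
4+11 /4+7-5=35 /4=8.75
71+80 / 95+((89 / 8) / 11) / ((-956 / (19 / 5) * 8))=4593356671 / 63937280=71.84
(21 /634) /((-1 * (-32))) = 21 /20288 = 0.00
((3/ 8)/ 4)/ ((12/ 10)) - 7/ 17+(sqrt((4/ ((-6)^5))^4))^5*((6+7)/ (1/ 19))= -4372091646786173492870623990378393/ 13104230610753048926289914329300992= -0.33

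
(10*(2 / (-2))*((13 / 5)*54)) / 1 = -1404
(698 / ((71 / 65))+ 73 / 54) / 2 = 2455163 / 7668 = 320.18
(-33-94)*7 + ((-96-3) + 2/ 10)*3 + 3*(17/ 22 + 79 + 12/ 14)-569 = -1512.51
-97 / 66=-1.47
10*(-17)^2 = 2890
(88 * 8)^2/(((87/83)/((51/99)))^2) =8154812416/68121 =119710.70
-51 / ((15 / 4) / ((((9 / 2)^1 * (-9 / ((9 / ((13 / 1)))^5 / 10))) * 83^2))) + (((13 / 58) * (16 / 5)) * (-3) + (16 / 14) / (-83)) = 14652981107997892 / 61414605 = 238591147.95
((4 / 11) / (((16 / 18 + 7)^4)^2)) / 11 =172186884 / 78136177280737081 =0.00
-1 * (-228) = 228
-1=-1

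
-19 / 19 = -1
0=0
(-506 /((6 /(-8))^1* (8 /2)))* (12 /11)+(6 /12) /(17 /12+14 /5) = 46582 /253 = 184.12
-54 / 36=-3 / 2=-1.50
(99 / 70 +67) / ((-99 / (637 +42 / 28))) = -6115553 / 13860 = -441.24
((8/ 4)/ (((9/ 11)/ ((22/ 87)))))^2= 234256/ 613089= 0.38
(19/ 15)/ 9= 19/ 135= 0.14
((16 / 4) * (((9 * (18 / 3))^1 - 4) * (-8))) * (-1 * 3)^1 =4800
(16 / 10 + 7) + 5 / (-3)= 6.93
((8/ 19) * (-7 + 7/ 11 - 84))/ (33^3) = -7952/ 7510833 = -0.00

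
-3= -3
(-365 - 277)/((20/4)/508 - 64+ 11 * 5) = 326136/4567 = 71.41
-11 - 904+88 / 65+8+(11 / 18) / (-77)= -7417307 / 8190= -905.65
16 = 16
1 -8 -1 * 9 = -16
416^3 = 71991296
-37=-37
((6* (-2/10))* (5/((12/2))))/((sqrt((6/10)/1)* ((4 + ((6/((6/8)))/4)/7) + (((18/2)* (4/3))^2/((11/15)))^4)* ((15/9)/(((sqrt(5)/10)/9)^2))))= -102487* sqrt(15)/1234235588069763000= -0.00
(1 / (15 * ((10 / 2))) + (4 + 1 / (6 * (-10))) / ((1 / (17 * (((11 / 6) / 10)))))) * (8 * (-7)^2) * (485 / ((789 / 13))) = 2764501649 / 71010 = 38931.16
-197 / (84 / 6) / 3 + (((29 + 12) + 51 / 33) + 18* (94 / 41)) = 1498753 / 18942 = 79.12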